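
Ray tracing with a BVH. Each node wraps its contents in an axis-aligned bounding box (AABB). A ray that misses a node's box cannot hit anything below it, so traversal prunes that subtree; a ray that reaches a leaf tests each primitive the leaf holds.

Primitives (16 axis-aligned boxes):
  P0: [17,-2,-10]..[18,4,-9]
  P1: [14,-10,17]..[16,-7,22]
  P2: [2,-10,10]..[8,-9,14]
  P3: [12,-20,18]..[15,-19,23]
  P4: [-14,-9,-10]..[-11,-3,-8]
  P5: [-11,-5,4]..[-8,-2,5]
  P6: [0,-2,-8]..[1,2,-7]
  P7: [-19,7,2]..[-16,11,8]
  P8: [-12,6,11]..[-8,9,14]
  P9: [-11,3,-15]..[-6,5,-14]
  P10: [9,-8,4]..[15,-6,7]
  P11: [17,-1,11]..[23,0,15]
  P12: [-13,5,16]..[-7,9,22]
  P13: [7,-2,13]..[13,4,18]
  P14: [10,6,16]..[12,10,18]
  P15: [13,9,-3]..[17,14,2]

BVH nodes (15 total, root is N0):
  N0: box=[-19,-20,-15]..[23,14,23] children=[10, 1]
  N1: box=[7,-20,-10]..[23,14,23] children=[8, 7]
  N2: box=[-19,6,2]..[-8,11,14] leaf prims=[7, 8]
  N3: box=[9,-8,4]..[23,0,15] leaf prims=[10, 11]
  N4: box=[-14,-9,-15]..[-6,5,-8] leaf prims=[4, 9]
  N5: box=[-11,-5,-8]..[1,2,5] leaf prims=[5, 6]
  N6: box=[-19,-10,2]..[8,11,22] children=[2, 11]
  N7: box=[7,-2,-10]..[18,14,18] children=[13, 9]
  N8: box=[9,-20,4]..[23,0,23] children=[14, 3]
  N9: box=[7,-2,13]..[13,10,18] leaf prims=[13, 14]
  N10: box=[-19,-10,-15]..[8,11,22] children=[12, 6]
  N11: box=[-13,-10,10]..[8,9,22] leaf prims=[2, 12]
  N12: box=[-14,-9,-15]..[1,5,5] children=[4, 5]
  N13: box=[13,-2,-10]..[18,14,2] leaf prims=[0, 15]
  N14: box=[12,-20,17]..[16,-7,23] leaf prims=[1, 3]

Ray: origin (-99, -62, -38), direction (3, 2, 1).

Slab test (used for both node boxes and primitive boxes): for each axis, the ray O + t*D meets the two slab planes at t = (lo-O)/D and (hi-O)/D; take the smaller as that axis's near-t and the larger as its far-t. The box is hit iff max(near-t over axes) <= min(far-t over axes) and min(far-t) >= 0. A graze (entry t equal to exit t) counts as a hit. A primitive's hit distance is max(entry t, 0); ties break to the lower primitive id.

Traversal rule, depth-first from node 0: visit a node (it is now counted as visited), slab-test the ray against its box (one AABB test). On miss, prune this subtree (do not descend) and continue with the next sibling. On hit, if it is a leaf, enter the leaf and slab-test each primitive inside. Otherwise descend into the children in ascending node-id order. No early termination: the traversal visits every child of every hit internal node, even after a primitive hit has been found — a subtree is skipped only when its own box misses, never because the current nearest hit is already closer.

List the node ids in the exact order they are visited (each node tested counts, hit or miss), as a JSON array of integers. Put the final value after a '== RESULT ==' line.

Trace the traversal:
N0 x:[80/3,122/3] y:[21,38] z:[23,61] -> hit [80/3,38], descend [1, 10]
  N1 x:[106/3,122/3] y:[21,38] z:[28,61] -> hit [106/3,38], descend [7, 8]
    N7 x:[106/3,39] y:[30,38] z:[28,56] -> hit [106/3,38], descend [9, 13]
      N9 x:[106/3,112/3] y:[30,36] z:[51,56] -> miss, prune
      N13 x:[112/3,39] y:[30,38] z:[28,40] -> hit [112/3,38] leaf, test {P0(miss), P15@t=112/3}
    N8 x:[36,122/3] y:[21,31] z:[42,61] -> miss, prune
  N10 x:[80/3,107/3] y:[26,73/2] z:[23,60] -> hit [80/3,107/3], descend [6, 12]
    N6 x:[80/3,107/3] y:[26,73/2] z:[40,60] -> miss, prune
    N12 x:[85/3,100/3] y:[53/2,67/2] z:[23,43] -> hit [85/3,100/3], descend [4, 5]
      N4 x:[85/3,31] y:[53/2,67/2] z:[23,30] -> hit [85/3,30] leaf, test {P4@t=85/3, P9(miss)}
      N5 x:[88/3,100/3] y:[57/2,32] z:[30,43] -> hit [30,32] leaf, test {P5(miss), P6(miss)}

Visited [0, 1, 7, 9, 13, 8, 10, 6, 12, 4, 5]. Tests: 11 box, 3 leaf. Nearest: P4.

== RESULT ==
[0, 1, 7, 9, 13, 8, 10, 6, 12, 4, 5]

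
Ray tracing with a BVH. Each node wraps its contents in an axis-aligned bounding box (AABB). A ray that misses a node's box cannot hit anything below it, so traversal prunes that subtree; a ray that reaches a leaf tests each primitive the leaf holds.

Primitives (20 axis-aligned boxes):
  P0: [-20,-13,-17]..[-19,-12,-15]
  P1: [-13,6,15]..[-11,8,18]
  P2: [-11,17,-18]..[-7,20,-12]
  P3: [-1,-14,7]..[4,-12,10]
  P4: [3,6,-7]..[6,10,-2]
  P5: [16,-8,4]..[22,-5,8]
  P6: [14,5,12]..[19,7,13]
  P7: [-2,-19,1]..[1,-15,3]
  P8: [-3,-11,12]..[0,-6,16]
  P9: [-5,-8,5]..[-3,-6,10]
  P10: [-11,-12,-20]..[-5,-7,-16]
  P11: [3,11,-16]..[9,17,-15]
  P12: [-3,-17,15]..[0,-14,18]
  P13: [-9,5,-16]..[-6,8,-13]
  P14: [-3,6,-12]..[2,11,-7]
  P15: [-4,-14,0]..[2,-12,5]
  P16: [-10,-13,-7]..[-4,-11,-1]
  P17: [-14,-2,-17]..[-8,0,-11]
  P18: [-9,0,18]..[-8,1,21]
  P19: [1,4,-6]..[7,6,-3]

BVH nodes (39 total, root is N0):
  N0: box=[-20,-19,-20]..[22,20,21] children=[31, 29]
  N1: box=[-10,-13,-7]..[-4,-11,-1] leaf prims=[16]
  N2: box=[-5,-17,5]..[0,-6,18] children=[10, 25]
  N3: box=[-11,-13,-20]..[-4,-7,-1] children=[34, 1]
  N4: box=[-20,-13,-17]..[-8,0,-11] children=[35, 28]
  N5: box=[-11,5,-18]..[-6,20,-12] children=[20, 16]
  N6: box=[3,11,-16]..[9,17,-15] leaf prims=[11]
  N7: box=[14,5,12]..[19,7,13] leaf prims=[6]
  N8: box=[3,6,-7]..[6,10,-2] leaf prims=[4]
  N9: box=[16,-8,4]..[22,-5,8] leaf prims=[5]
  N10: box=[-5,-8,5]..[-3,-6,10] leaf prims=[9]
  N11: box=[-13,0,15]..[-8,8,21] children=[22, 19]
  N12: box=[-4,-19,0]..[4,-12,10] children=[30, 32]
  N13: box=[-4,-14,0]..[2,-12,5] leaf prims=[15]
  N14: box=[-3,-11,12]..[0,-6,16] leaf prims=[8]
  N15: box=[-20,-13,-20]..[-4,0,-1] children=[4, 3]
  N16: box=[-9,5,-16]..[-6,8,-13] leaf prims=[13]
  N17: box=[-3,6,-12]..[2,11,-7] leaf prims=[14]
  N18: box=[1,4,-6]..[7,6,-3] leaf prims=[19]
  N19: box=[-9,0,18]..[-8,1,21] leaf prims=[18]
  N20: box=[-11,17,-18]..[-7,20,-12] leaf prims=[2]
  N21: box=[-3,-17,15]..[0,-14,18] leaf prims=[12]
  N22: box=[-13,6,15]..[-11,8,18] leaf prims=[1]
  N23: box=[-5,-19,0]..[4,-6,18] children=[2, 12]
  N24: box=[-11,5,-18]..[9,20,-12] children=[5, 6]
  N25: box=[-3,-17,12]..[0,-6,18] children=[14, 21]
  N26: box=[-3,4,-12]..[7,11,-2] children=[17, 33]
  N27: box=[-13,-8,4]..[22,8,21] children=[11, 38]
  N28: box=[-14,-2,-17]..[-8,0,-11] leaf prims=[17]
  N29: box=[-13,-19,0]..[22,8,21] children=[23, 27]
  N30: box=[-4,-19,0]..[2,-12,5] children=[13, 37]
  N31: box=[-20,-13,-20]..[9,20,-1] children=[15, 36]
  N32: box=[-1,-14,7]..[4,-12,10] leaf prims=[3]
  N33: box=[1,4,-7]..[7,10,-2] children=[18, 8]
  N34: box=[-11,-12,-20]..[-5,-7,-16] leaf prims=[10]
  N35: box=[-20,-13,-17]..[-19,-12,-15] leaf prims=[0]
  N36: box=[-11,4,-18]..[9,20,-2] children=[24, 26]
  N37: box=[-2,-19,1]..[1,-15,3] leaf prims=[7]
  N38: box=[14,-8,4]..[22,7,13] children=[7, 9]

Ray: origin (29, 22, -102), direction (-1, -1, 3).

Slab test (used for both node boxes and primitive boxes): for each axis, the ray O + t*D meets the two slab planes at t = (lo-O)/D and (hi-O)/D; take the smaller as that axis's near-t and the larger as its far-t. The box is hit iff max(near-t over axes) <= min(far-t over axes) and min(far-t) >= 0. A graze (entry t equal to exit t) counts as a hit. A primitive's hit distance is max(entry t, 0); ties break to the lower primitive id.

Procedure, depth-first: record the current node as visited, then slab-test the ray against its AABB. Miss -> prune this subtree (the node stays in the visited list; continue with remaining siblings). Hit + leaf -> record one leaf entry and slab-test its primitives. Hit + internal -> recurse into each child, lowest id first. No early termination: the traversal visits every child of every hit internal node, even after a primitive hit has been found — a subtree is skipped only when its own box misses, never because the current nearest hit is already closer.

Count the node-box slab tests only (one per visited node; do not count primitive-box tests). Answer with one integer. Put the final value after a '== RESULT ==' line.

Traverse from the root:
N0 x:[7,49] y:[2,41] z:[82/3,41] -> hit [82/3,41], descend [29, 31]
  N29 x:[7,42] y:[14,41] z:[34,41] -> hit [34,41], descend [23, 27]
    N23 x:[25,34] y:[28,41] z:[34,40] -> hit [34,34], descend [2, 12]
      N2 x:[29,34] y:[28,39] z:[107/3,40] -> miss, prune
      N12 x:[25,33] y:[34,41] z:[34,112/3] -> miss, prune
    N27 x:[7,42] y:[14,30] z:[106/3,41] -> miss, prune
  N31 x:[20,49] y:[2,35] z:[82/3,101/3] -> hit [82/3,101/3], descend [15, 36]
    N15 x:[33,49] y:[22,35] z:[82/3,101/3] -> hit [33,101/3], descend [3, 4]
      N3 x:[33,40] y:[29,35] z:[82/3,101/3] -> hit [33,101/3], descend [1, 34]
        N1 x:[33,39] y:[33,35] z:[95/3,101/3] -> hit [33,101/3] leaf, test {P16@t=33}
        N34 x:[34,40] y:[29,34] z:[82/3,86/3] -> miss, prune
      N4 x:[37,49] y:[22,35] z:[85/3,91/3] -> miss, prune
    N36 x:[20,40] y:[2,18] z:[28,100/3] -> miss, prune

Visited [0, 29, 23, 2, 12, 27, 31, 15, 3, 1, 34, 4, 36]. Tests: 13 box, 1 leaf. Nearest: P16.

== RESULT ==
13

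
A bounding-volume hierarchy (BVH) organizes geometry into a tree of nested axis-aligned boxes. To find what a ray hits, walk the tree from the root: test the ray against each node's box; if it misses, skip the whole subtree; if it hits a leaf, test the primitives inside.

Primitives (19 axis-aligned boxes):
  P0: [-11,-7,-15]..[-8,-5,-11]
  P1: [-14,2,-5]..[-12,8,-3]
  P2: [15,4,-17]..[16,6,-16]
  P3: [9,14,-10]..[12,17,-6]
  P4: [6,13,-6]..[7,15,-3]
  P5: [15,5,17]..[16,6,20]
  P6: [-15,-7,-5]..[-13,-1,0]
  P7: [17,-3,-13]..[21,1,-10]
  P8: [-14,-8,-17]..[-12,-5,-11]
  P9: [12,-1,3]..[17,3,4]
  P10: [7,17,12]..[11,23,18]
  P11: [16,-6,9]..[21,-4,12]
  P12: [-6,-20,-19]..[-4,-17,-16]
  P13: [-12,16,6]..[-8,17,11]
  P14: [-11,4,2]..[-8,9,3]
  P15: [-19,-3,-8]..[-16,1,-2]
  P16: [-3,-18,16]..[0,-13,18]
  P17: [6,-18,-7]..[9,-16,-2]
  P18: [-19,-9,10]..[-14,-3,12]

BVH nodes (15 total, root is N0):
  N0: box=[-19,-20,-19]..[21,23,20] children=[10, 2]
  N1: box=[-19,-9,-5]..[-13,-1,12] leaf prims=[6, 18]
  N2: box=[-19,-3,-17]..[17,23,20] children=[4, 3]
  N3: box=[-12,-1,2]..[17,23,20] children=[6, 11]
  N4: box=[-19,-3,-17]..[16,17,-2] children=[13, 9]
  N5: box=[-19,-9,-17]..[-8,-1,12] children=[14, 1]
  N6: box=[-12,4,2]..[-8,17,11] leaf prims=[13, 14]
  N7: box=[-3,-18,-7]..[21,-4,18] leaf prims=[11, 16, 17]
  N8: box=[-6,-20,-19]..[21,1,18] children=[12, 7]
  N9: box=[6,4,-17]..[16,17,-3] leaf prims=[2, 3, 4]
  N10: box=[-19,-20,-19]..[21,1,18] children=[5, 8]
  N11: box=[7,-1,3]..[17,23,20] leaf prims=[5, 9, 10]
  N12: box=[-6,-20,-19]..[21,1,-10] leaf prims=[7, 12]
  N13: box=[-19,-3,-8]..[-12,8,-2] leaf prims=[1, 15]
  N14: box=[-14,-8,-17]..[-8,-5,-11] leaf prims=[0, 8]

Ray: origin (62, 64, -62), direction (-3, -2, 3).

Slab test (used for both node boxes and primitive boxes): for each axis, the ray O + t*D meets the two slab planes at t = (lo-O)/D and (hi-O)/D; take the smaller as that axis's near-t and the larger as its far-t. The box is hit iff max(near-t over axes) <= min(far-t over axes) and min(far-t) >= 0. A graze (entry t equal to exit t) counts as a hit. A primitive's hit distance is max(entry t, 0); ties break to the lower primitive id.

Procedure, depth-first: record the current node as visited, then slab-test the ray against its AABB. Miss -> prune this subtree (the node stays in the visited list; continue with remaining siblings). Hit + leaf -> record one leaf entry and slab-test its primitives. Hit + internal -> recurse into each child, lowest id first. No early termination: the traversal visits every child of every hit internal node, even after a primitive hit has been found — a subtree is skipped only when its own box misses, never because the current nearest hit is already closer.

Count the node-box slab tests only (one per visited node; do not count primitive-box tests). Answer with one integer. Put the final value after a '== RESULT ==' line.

Trace the traversal:
N0 x:[41/3,27] y:[41/2,42] z:[43/3,82/3] -> hit [41/2,27], descend [2, 10]
  N2 x:[15,27] y:[41/2,67/2] z:[15,82/3] -> hit [41/2,27], descend [3, 4]
    N3 x:[15,74/3] y:[41/2,65/2] z:[64/3,82/3] -> hit [64/3,74/3], descend [6, 11]
      N6 x:[70/3,74/3] y:[47/2,30] z:[64/3,73/3] -> hit [47/2,73/3] leaf, test {P13@t=47/2, P14(miss)}
      N11 x:[15,55/3] y:[41/2,65/2] z:[65/3,82/3] -> miss, prune
    N4 x:[46/3,27] y:[47/2,67/2] z:[15,20] -> miss, prune
  N10 x:[41/3,27] y:[63/2,42] z:[43/3,80/3] -> miss, prune

Summary -> nodes [0, 2, 3, 6, 11, 4, 10]; box-tests=7; leaf-entries=1; first=P13

== RESULT ==
7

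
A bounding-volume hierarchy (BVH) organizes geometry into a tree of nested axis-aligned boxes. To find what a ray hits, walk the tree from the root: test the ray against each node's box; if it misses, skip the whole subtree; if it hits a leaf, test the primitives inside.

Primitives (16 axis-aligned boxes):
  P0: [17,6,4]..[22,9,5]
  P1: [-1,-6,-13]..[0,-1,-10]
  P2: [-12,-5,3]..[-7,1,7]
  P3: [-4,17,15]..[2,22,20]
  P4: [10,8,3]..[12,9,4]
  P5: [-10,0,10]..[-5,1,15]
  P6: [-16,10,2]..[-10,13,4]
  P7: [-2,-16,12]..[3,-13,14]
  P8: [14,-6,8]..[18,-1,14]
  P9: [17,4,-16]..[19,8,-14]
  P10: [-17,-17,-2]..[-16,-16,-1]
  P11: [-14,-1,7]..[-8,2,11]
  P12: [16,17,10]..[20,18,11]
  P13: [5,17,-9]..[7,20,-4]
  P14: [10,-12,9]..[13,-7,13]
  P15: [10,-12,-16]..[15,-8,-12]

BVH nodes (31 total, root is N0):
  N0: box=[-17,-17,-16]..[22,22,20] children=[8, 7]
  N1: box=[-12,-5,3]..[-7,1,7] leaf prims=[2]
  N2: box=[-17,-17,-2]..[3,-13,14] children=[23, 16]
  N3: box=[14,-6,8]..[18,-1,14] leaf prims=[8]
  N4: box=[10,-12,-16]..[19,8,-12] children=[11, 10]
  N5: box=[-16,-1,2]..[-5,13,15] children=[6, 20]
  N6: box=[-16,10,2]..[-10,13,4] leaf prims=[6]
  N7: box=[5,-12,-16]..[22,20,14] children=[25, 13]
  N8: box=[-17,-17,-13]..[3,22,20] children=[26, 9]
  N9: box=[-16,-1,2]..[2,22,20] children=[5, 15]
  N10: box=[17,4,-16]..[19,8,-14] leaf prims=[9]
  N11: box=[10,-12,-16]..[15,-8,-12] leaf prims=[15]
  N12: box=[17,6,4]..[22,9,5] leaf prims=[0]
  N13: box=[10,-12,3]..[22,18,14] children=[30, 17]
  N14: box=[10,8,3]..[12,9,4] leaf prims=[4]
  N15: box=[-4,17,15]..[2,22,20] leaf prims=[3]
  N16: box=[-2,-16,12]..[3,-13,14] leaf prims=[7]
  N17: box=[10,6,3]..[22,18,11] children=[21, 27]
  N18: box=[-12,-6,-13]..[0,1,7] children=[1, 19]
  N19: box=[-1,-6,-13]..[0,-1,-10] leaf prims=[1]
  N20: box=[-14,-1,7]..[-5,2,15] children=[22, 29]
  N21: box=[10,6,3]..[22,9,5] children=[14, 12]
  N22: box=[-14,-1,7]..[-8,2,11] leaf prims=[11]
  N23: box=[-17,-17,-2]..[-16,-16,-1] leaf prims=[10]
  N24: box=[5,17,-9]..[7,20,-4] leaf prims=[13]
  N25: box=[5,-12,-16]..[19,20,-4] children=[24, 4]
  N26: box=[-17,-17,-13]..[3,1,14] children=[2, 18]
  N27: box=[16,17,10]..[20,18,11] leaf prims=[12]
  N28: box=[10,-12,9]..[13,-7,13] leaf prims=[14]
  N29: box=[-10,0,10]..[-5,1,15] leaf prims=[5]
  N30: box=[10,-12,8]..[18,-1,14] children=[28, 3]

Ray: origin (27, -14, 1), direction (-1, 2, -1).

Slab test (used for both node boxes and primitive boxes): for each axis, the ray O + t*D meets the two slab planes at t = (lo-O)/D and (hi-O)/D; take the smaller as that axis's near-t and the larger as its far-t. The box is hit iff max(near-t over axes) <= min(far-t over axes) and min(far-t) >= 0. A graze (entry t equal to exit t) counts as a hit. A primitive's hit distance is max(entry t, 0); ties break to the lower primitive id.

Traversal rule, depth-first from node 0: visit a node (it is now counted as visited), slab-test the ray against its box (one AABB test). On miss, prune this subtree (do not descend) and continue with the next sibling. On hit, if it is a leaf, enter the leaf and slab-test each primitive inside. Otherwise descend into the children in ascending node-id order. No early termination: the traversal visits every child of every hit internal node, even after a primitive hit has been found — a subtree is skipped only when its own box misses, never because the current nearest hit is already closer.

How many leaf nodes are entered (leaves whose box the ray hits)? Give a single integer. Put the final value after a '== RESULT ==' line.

Trace the traversal:
N0 x:[5,44] y:[-3/2,18] z:[-19,17] -> hit [5,17], descend [7, 8]
  N7 x:[5,22] y:[1,17] z:[-13,17] -> hit [5,17], descend [13, 25]
    N13 x:[5,17] y:[1,16] z:[-13,-2] -> miss, prune
    N25 x:[8,22] y:[1,17] z:[5,17] -> hit [8,17], descend [4, 24]
      N4 x:[8,17] y:[1,11] z:[13,17] -> miss, prune
      N24 x:[20,22] y:[31/2,17] z:[5,10] -> miss, prune
  N8 x:[24,44] y:[-3/2,18] z:[-19,14] -> miss, prune

order=[0, 7, 13, 25, 4, 24, 8]  |boxes|=7  |leaves|=0  hit=miss

== RESULT ==
0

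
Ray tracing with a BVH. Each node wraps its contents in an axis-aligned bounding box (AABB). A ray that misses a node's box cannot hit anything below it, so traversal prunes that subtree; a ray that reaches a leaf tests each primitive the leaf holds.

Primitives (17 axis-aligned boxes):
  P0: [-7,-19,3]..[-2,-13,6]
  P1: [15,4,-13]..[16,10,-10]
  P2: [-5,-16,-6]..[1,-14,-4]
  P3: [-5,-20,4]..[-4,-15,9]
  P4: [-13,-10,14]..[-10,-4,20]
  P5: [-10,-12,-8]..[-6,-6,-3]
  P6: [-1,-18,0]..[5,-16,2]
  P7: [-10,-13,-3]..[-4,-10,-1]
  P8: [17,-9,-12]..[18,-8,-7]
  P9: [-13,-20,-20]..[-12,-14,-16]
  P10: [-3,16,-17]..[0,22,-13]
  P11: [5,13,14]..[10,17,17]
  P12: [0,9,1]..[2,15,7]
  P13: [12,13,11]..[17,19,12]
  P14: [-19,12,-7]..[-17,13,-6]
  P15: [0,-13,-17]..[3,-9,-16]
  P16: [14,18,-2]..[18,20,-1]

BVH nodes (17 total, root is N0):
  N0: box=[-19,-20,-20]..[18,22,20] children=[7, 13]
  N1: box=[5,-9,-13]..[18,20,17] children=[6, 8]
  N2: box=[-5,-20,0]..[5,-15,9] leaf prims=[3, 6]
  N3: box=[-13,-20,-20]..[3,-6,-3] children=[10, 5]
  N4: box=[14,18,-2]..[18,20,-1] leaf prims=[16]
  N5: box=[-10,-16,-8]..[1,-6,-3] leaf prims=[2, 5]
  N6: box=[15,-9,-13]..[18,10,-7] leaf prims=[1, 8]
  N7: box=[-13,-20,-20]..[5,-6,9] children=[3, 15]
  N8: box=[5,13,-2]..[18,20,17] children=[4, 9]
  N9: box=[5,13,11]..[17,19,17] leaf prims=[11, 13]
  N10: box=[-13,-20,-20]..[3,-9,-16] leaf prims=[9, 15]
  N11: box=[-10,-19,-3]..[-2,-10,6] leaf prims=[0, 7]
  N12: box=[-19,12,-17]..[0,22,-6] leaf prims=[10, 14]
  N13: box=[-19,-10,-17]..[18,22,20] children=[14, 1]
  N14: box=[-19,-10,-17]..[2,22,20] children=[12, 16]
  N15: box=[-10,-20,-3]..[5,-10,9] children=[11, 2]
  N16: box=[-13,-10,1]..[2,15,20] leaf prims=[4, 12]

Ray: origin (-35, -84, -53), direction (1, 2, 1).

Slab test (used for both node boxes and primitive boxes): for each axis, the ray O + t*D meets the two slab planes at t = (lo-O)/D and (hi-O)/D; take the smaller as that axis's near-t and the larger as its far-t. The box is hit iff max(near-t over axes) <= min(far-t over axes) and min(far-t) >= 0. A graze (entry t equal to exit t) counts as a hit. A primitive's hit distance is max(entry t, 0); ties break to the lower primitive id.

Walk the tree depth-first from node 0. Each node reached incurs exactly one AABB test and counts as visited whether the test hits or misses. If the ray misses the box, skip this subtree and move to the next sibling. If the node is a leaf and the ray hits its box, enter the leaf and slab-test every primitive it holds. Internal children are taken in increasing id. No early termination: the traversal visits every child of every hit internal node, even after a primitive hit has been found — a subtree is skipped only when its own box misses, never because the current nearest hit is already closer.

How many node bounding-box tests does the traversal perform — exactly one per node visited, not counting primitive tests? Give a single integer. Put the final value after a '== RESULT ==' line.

Trace the traversal:
N0 x:[16,53] y:[32,53] z:[33,73] -> hit [33,53], descend [7, 13]
  N7 x:[22,40] y:[32,39] z:[33,62] -> hit [33,39], descend [3, 15]
    N3 x:[22,38] y:[32,39] z:[33,50] -> hit [33,38], descend [5, 10]
      N5 x:[25,36] y:[34,39] z:[45,50] -> miss, prune
      N10 x:[22,38] y:[32,75/2] z:[33,37] -> hit [33,37] leaf, test {P9(miss), P15@t=36}
    N15 x:[25,40] y:[32,37] z:[50,62] -> miss, prune
  N13 x:[16,53] y:[37,53] z:[36,73] -> hit [37,53], descend [1, 14]
    N1 x:[40,53] y:[75/2,52] z:[40,70] -> hit [40,52], descend [6, 8]
      N6 x:[50,53] y:[75/2,47] z:[40,46] -> miss, prune
      N8 x:[40,53] y:[97/2,52] z:[51,70] -> hit [51,52], descend [4, 9]
        N4 x:[49,53] y:[51,52] z:[51,52] -> hit [51,52] leaf, test {P16@t=51}
        N9 x:[40,52] y:[97/2,103/2] z:[64,70] -> miss, prune
    N14 x:[16,37] y:[37,53] z:[36,73] -> hit [37,37], descend [12, 16]
      N12 x:[16,35] y:[48,53] z:[36,47] -> miss, prune
      N16 x:[22,37] y:[37,99/2] z:[54,73] -> miss, prune

order=[0, 7, 3, 5, 10, 15, 13, 1, 6, 8, 4, 9, 14, 12, 16]  |boxes|=15  |leaves|=2  hit=P15

== RESULT ==
15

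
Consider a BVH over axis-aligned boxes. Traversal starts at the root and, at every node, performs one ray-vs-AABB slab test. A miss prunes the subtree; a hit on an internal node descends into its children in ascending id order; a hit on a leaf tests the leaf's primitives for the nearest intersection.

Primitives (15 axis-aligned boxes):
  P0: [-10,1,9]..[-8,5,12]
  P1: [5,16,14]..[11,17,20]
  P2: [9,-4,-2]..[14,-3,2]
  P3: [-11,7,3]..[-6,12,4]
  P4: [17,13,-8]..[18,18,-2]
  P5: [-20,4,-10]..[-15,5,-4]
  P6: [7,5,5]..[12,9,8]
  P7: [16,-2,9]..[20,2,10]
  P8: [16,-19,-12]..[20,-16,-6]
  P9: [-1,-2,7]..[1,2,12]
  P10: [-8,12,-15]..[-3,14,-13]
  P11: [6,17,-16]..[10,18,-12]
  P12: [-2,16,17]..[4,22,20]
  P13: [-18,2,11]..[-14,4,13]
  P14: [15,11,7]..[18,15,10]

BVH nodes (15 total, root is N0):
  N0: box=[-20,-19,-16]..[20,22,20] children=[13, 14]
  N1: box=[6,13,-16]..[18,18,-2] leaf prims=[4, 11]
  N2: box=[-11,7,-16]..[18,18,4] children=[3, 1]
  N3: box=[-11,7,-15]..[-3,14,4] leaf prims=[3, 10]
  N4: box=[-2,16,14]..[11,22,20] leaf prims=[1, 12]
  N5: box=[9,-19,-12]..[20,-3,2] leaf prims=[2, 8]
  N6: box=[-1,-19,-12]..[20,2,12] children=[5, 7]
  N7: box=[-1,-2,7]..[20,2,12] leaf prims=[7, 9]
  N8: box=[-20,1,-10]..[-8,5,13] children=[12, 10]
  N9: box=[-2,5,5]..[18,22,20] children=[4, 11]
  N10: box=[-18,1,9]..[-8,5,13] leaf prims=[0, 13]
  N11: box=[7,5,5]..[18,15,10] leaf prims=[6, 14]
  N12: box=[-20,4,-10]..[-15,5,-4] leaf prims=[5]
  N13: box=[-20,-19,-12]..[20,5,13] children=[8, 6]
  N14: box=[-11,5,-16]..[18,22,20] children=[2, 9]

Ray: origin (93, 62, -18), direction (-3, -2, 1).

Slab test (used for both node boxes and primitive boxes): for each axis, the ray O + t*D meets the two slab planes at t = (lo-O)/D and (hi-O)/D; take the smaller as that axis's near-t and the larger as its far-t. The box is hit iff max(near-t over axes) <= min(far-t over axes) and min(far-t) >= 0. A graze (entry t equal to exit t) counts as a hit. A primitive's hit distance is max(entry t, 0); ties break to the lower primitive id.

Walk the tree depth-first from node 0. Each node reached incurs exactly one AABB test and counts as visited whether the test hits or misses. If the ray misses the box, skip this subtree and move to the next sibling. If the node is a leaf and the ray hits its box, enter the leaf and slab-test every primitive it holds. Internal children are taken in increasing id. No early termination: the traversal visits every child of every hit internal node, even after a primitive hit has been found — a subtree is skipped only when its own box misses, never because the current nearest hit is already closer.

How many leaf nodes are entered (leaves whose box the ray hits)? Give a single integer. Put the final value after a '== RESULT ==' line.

Trace the traversal:
N0 x:[73/3,113/3] y:[20,81/2] z:[2,38] -> hit [73/3,113/3], descend [13, 14]
  N13 x:[73/3,113/3] y:[57/2,81/2] z:[6,31] -> hit [57/2,31], descend [6, 8]
    N6 x:[73/3,94/3] y:[30,81/2] z:[6,30] -> hit [30,30], descend [5, 7]
      N5 x:[73/3,28] y:[65/2,81/2] z:[6,20] -> miss, prune
      N7 x:[73/3,94/3] y:[30,32] z:[25,30] -> hit [30,30] leaf, test {P7(miss), P9(miss)}
    N8 x:[101/3,113/3] y:[57/2,61/2] z:[8,31] -> miss, prune
  N14 x:[25,104/3] y:[20,57/2] z:[2,38] -> hit [25,57/2], descend [2, 9]
    N2 x:[25,104/3] y:[22,55/2] z:[2,22] -> miss, prune
    N9 x:[25,95/3] y:[20,57/2] z:[23,38] -> hit [25,57/2], descend [4, 11]
      N4 x:[82/3,95/3] y:[20,23] z:[32,38] -> miss, prune
      N11 x:[25,86/3] y:[47/2,57/2] z:[23,28] -> hit [25,28] leaf, test {P6(miss), P14@t=25}

11 AABB tests over nodes [0, 13, 6, 5, 7, 8, 14, 2, 9, 4, 11]; 2 leaves entered; closest P14.

== RESULT ==
2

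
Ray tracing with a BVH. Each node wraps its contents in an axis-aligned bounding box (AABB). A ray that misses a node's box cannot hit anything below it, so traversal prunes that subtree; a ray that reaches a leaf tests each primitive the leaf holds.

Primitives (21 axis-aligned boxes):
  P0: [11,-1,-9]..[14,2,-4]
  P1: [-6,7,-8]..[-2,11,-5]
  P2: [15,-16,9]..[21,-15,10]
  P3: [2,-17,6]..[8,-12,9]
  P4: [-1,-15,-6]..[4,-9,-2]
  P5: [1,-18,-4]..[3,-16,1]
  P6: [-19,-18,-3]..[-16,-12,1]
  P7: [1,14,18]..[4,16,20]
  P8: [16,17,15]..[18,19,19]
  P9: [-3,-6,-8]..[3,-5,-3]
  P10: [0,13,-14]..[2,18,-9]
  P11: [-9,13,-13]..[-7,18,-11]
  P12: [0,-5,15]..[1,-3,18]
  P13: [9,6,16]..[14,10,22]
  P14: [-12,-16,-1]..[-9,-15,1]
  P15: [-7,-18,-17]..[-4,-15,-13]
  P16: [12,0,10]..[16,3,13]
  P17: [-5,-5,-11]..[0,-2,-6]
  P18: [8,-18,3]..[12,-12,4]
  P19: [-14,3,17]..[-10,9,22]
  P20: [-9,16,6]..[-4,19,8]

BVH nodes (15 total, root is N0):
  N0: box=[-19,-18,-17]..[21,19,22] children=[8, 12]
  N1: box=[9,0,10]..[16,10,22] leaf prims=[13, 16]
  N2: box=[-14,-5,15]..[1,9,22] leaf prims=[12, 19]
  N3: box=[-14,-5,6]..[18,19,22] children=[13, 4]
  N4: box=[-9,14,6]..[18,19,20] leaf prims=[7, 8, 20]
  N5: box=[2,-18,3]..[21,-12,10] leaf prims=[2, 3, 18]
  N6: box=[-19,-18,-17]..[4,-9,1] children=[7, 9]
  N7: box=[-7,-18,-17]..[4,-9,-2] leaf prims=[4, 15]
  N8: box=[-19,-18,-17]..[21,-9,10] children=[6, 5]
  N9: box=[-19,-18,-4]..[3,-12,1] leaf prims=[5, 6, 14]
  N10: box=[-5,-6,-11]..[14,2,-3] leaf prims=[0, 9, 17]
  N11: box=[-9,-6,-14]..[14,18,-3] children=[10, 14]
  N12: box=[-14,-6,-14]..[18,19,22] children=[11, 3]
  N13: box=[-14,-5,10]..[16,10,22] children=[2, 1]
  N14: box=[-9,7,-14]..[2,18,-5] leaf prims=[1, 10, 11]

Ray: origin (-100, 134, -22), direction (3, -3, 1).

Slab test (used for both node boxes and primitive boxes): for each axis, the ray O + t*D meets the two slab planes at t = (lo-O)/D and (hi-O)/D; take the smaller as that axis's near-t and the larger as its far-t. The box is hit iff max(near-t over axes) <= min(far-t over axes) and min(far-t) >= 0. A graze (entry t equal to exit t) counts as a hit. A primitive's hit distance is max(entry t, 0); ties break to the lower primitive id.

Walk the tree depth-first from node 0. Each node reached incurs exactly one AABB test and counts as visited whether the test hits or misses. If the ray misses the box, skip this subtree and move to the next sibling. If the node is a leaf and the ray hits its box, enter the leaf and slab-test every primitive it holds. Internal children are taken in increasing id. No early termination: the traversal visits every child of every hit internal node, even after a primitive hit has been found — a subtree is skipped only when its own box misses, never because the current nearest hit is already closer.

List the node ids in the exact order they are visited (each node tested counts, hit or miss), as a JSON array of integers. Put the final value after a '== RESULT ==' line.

Walk:
N0 x:[27,121/3] y:[115/3,152/3] z:[5,44] -> hit [115/3,121/3], descend [8, 12]
  N8 x:[27,121/3] y:[143/3,152/3] z:[5,32] -> miss, prune
  N12 x:[86/3,118/3] y:[115/3,140/3] z:[8,44] -> hit [115/3,118/3], descend [3, 11]
    N3 x:[86/3,118/3] y:[115/3,139/3] z:[28,44] -> hit [115/3,118/3], descend [4, 13]
      N4 x:[91/3,118/3] y:[115/3,40] z:[28,42] -> hit [115/3,118/3] leaf, test {P7(miss), P8@t=116/3, P20(miss)}
      N13 x:[86/3,116/3] y:[124/3,139/3] z:[32,44] -> miss, prune
    N11 x:[91/3,38] y:[116/3,140/3] z:[8,19] -> miss, prune

7 AABB tests over nodes [0, 8, 12, 3, 4, 13, 11]; 1 leaf entered; closest P8.

== RESULT ==
[0, 8, 12, 3, 4, 13, 11]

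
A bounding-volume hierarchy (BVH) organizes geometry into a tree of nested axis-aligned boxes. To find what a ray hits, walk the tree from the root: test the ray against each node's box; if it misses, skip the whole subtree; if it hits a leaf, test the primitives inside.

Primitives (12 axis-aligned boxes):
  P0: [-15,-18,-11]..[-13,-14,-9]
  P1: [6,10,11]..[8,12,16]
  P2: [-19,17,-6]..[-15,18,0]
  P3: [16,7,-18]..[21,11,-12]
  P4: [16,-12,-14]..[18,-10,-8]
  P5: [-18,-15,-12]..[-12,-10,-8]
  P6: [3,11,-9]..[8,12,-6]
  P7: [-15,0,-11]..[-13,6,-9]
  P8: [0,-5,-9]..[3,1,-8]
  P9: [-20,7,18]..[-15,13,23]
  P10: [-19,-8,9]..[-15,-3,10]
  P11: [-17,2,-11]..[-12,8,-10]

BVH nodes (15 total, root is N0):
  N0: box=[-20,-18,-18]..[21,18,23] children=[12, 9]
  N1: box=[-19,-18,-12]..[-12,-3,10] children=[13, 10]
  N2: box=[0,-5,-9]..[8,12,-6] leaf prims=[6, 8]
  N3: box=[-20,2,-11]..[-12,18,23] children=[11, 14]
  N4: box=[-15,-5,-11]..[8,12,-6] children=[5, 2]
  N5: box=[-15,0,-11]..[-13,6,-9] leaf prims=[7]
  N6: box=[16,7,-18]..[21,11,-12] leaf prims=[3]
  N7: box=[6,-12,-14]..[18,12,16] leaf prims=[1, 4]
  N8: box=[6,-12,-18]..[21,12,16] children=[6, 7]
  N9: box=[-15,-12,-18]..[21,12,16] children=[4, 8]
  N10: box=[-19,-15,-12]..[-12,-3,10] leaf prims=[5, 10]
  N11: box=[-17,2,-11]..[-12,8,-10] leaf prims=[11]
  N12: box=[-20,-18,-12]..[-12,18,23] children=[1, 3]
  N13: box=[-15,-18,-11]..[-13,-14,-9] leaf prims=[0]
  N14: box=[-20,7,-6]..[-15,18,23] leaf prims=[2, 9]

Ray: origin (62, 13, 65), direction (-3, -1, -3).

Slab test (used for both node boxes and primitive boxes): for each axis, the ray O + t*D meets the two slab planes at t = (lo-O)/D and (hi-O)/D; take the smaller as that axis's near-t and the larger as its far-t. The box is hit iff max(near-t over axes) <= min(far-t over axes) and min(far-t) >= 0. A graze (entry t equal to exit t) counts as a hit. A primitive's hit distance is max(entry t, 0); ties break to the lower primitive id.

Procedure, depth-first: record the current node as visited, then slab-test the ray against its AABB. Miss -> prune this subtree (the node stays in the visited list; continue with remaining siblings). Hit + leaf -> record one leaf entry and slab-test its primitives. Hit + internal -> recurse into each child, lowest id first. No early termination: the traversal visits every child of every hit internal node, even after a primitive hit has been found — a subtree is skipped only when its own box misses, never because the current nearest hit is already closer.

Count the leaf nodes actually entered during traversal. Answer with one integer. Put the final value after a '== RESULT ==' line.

Trace the traversal:
N0 x:[41/3,82/3] y:[-5,31] z:[14,83/3] -> hit [14,82/3], descend [9, 12]
  N9 x:[41/3,77/3] y:[1,25] z:[49/3,83/3] -> hit [49/3,25], descend [4, 8]
    N4 x:[18,77/3] y:[1,18] z:[71/3,76/3] -> miss, prune
    N8 x:[41/3,56/3] y:[1,25] z:[49/3,83/3] -> hit [49/3,56/3], descend [6, 7]
      N6 x:[41/3,46/3] y:[2,6] z:[77/3,83/3] -> miss, prune
      N7 x:[44/3,56/3] y:[1,25] z:[49/3,79/3] -> hit [49/3,56/3] leaf, test {P1(miss), P4(miss)}
  N12 x:[74/3,82/3] y:[-5,31] z:[14,77/3] -> hit [74/3,77/3], descend [1, 3]
    N1 x:[74/3,27] y:[16,31] z:[55/3,77/3] -> hit [74/3,77/3], descend [10, 13]
      N10 x:[74/3,27] y:[16,28] z:[55/3,77/3] -> hit [74/3,77/3] leaf, test {P5@t=74/3, P10(miss)}
      N13 x:[25,77/3] y:[27,31] z:[74/3,76/3] -> miss, prune
    N3 x:[74/3,82/3] y:[-5,11] z:[14,76/3] -> miss, prune

11 AABB tests over nodes [0, 9, 4, 8, 6, 7, 12, 1, 10, 13, 3]; 2 leaves entered; closest P5.

== RESULT ==
2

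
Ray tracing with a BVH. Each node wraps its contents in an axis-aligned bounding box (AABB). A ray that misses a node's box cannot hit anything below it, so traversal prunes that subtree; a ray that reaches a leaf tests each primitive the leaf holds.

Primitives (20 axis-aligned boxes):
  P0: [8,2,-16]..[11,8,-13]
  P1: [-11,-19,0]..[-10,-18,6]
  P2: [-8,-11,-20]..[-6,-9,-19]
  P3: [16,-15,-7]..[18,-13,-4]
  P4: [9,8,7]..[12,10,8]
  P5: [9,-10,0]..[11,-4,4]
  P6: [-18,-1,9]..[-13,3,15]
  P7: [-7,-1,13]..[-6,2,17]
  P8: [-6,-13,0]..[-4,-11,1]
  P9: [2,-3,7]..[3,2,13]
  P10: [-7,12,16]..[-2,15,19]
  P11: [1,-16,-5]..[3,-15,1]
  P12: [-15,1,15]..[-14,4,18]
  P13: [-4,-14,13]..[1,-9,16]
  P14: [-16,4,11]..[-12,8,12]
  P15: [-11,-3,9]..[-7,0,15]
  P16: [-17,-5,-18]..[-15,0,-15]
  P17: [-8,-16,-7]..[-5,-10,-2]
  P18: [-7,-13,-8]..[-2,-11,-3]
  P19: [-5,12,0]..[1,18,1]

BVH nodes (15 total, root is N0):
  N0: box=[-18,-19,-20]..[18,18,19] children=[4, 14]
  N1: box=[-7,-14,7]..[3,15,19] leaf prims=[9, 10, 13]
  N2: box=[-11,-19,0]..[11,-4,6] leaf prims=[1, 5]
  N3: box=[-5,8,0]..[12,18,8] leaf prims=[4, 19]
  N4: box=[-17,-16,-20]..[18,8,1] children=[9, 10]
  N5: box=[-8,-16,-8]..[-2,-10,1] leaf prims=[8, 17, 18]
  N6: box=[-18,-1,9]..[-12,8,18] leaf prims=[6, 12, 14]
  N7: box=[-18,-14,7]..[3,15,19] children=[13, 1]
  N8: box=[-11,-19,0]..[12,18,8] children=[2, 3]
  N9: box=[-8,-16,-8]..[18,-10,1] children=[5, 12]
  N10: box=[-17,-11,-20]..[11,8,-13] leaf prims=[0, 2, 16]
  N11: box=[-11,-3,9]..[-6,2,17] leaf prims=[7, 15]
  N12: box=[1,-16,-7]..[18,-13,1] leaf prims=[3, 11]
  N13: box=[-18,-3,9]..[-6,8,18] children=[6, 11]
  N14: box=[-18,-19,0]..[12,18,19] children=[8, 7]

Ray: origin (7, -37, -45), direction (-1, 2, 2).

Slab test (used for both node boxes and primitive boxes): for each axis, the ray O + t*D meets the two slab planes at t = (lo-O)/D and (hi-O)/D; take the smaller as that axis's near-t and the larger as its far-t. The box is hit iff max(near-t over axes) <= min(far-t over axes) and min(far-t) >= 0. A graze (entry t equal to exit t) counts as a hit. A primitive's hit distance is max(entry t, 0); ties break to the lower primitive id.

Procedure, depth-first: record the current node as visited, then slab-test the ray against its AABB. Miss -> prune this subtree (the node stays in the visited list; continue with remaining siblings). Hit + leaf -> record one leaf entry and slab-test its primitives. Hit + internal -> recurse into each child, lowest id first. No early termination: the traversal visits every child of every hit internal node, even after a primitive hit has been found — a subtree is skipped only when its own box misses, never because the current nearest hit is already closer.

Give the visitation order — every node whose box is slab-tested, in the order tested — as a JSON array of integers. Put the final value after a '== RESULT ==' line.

Traverse from the root:
N0 x:[-11,25] y:[9,55/2] z:[25/2,32] -> hit [25/2,25], descend [4, 14]
  N4 x:[-11,24] y:[21/2,45/2] z:[25/2,23] -> hit [25/2,45/2], descend [9, 10]
    N9 x:[-11,15] y:[21/2,27/2] z:[37/2,23] -> miss, prune
    N10 x:[-4,24] y:[13,45/2] z:[25/2,16] -> hit [13,16] leaf, test {P0(miss), P2@t=13, P16(miss)}
  N14 x:[-5,25] y:[9,55/2] z:[45/2,32] -> hit [45/2,25], descend [7, 8]
    N7 x:[4,25] y:[23/2,26] z:[26,32] -> miss, prune
    N8 x:[-5,18] y:[9,55/2] z:[45/2,53/2] -> miss, prune

Visited [0, 4, 9, 10, 14, 7, 8]. Tests: 7 box, 1 leaf. Nearest: P2.

== RESULT ==
[0, 4, 9, 10, 14, 7, 8]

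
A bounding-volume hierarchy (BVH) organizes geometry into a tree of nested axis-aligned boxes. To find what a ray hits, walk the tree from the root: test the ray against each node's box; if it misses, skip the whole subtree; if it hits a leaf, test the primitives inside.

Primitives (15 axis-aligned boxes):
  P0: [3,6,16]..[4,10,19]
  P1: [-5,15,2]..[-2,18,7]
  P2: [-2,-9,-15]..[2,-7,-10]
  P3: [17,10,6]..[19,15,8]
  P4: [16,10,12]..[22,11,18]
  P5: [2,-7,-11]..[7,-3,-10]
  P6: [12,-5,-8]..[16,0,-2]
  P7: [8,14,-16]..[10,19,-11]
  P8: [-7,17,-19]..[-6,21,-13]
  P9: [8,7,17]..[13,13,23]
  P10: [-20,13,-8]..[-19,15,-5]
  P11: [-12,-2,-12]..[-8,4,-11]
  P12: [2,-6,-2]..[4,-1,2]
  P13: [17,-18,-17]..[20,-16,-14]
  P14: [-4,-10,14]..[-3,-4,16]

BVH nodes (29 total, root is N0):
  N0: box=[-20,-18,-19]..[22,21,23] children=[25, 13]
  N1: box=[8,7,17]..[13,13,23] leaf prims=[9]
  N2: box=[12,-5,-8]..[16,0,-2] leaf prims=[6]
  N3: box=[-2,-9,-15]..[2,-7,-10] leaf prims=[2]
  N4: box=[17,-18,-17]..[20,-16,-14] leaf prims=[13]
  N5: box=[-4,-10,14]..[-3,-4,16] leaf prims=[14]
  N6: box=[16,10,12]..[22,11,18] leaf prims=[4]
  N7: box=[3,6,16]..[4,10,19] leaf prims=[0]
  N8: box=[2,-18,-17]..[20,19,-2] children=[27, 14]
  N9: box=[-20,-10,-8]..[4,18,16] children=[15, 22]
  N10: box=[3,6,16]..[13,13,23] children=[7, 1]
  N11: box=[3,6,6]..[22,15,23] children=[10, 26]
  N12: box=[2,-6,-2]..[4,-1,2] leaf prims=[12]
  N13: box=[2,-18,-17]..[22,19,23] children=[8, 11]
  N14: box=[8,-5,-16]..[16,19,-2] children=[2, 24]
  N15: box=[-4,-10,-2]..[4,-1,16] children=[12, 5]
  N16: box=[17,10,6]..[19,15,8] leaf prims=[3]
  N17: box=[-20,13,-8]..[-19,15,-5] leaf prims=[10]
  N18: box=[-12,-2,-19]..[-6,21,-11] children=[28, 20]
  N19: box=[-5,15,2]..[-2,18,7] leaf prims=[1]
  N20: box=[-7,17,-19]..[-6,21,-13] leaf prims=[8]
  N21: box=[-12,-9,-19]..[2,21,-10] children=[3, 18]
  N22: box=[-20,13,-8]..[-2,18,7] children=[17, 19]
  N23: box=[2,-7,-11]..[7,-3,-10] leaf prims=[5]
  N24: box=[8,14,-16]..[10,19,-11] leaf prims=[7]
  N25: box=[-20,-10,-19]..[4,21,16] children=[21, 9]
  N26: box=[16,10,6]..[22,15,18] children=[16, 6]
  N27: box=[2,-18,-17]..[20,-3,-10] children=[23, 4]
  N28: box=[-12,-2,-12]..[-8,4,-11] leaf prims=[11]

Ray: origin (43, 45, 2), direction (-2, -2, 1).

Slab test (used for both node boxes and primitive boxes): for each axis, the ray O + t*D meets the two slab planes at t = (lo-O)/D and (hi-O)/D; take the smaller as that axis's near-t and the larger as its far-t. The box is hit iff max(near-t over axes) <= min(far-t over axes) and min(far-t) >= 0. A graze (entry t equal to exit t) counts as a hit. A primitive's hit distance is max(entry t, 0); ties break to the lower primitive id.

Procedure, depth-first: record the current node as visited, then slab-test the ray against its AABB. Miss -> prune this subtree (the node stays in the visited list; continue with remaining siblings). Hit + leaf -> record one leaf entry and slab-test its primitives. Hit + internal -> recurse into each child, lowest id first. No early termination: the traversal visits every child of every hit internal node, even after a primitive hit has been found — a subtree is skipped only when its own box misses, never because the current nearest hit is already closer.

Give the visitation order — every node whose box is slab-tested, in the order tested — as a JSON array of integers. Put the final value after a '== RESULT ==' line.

Trace the traversal:
N0 x:[21/2,63/2] y:[12,63/2] z:[-21,21] -> hit [12,21], descend [13, 25]
  N13 x:[21/2,41/2] y:[13,63/2] z:[-19,21] -> hit [13,41/2], descend [8, 11]
    N8 x:[23/2,41/2] y:[13,63/2] z:[-19,-4] -> miss, prune
    N11 x:[21/2,20] y:[15,39/2] z:[4,21] -> hit [15,39/2], descend [10, 26]
      N10 x:[15,20] y:[16,39/2] z:[14,21] -> hit [16,39/2], descend [1, 7]
        N1 x:[15,35/2] y:[16,19] z:[15,21] -> hit [16,35/2] leaf, test {P9@t=16}
        N7 x:[39/2,20] y:[35/2,39/2] z:[14,17] -> miss, prune
      N26 x:[21/2,27/2] y:[15,35/2] z:[4,16] -> miss, prune
  N25 x:[39/2,63/2] y:[12,55/2] z:[-21,14] -> miss, prune

order=[0, 13, 8, 11, 10, 1, 7, 26, 25]  |boxes|=9  |leaves|=1  hit=P9

== RESULT ==
[0, 13, 8, 11, 10, 1, 7, 26, 25]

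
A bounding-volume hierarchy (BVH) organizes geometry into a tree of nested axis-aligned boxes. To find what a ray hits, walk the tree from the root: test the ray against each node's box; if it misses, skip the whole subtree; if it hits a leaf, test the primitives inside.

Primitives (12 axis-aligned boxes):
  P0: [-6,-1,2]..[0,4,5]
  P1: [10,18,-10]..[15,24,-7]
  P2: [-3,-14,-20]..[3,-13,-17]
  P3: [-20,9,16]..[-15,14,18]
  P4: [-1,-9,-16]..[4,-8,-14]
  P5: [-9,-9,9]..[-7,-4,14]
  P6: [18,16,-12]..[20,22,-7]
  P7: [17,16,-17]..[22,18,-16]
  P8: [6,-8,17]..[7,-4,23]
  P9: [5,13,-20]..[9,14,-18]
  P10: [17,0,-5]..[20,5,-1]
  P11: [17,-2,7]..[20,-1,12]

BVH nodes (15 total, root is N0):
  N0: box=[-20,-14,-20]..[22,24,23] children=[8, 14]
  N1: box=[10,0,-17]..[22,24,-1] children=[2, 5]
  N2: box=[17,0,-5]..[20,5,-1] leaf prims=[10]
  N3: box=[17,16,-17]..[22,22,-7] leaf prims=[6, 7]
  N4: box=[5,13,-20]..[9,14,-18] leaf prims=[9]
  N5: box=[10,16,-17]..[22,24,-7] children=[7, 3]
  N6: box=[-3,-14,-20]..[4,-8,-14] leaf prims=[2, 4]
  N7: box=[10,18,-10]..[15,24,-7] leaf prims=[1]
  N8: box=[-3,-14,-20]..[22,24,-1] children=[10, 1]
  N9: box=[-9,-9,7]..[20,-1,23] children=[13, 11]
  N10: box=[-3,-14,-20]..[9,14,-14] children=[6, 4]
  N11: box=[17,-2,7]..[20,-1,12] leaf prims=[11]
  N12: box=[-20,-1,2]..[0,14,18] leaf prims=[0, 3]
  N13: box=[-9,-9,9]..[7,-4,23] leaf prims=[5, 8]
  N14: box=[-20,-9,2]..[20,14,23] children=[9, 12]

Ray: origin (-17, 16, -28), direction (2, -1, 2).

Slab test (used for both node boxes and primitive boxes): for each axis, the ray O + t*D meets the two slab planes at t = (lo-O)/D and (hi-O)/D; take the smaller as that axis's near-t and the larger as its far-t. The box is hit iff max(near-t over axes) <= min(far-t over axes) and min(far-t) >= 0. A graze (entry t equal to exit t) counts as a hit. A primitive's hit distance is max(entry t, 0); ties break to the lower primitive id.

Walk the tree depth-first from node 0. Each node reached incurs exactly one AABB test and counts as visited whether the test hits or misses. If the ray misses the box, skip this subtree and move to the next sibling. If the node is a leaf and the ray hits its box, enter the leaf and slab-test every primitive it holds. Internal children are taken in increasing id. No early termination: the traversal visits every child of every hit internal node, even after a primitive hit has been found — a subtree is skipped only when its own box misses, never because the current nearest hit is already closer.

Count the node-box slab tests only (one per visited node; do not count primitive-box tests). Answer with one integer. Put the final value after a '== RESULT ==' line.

Walk:
N0 x:[-3/2,39/2] y:[-8,30] z:[4,51/2] -> hit [4,39/2], descend [8, 14]
  N8 x:[7,39/2] y:[-8,30] z:[4,27/2] -> hit [7,27/2], descend [1, 10]
    N1 x:[27/2,39/2] y:[-8,16] z:[11/2,27/2] -> hit [27/2,27/2], descend [2, 5]
      N2 x:[17,37/2] y:[11,16] z:[23/2,27/2] -> miss, prune
      N5 x:[27/2,39/2] y:[-8,0] z:[11/2,21/2] -> miss, prune
    N10 x:[7,13] y:[2,30] z:[4,7] -> hit [7,7], descend [4, 6]
      N4 x:[11,13] y:[2,3] z:[4,5] -> miss, prune
      N6 x:[7,21/2] y:[24,30] z:[4,7] -> miss, prune
  N14 x:[-3/2,37/2] y:[2,25] z:[15,51/2] -> hit [15,37/2], descend [9, 12]
    N9 x:[4,37/2] y:[17,25] z:[35/2,51/2] -> hit [35/2,37/2], descend [11, 13]
      N11 x:[17,37/2] y:[17,18] z:[35/2,20] -> hit [35/2,18] leaf, test {P11@t=35/2}
      N13 x:[4,12] y:[20,25] z:[37/2,51/2] -> miss, prune
    N12 x:[-3/2,17/2] y:[2,17] z:[15,23] -> miss, prune

order=[0, 8, 1, 2, 5, 10, 4, 6, 14, 9, 11, 13, 12]  |boxes|=13  |leaves|=1  hit=P11

== RESULT ==
13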